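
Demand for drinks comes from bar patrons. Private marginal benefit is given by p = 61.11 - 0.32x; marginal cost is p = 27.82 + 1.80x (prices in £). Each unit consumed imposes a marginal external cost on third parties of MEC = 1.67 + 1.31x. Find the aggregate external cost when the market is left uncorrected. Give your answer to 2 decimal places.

£187.73

Market equilibrium (private): 27.82 + 1.80x = 61.11 - 0.32x → x_m = 15.7028.
Total external cost = ∫₀^{x_m} (1.67 + 1.31x) dx = 1.67×15.7028 + ½×1.31×15.7028² = 187.7322.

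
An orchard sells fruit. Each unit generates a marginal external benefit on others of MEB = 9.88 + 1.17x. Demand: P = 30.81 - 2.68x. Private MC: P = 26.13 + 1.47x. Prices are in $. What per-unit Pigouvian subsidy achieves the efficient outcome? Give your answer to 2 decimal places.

Social marginal cost = private MC − MEB = 16.25 + 0.30x.
Set SMC = demand: 16.25 + 0.30x = 30.81 - 2.68x → x* = 4.8859.
The Pigouvian subsidy equals MEB at x*: 9.88 + 1.17×4.8859 = 15.5965.

subsidy = $15.60 per unit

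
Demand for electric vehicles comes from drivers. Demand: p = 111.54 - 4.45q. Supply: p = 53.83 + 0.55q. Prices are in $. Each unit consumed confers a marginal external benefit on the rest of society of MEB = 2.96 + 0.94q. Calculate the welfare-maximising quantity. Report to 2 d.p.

q* = 14.94

Social marginal benefit = demand + MEB = 114.50 - 3.51q.
Set SMB = MC: 114.50 - 3.51q = 53.83 + 0.55q → q* = 14.9433.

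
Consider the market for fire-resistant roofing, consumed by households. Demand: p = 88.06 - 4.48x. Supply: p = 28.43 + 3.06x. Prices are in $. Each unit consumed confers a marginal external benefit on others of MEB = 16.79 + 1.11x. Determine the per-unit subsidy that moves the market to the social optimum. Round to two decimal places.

Social marginal benefit = demand + MEB = 104.85 - 3.37x.
Set SMB = MC: 104.85 - 3.37x = 28.43 + 3.06x → x* = 11.8849.
The Pigouvian subsidy equals MEB at x*: 16.79 + 1.11×11.8849 = 29.9822.

subsidy = $29.98 per unit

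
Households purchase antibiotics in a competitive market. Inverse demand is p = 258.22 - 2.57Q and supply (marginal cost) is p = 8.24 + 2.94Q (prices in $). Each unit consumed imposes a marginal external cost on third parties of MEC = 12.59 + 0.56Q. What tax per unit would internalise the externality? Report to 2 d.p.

tax = $34.49 per unit

Social marginal benefit = demand − MEC = 245.63 - 3.13Q.
Set SMB = MC: 245.63 - 3.13Q = 8.24 + 2.94Q → Q* = 39.1087.
The Pigouvian tax equals MEC at Q*: 12.59 + 0.56×39.1087 = 34.4909.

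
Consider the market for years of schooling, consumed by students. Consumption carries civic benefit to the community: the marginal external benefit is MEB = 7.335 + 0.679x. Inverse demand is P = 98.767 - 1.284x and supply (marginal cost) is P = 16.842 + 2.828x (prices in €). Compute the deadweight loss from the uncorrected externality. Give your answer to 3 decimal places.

DWL = €63.394

Market equilibrium (private): 16.842 + 2.828x = 98.767 - 1.284x → x_m = 19.9234.
Social marginal benefit = demand + MEB = 106.102 - 0.605x.
Set SMB = MC: 106.102 - 0.605x = 16.842 + 2.828x → x* = 26.0006.
The welfare-loss triangle has base |x_m − x*| and height MEB(x_m) (the vertical gap between SMB and MC is zero at x* and MEB at x_m).
DWL = ½ × 6.0772 × 20.8630 = 63.3943.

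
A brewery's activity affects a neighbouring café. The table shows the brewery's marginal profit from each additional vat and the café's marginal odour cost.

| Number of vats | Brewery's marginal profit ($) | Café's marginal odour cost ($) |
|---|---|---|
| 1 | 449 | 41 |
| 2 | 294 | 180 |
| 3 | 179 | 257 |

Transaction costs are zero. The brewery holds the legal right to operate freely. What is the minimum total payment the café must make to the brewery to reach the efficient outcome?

$179

Left alone the brewery would choose level 3 (marginal profit stays positive).
Efficient level: k* = 2 (marginal profit ≥ marginal odour cost through 2).
The café must at least cover the brewery's forgone profit from cutting 3→2: 179 = 179.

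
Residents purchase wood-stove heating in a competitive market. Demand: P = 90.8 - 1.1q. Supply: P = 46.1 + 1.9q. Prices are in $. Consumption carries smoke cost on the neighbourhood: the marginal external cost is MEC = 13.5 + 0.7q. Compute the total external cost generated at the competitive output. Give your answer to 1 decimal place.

Market equilibrium (private): 46.1 + 1.9q = 90.8 - 1.1q → q_m = 14.9000.
Total external cost = ∫₀^{q_m} (13.5 + 0.7q) dq = 13.5×14.9000 + ½×0.7×14.9000² = 278.8535.

$278.9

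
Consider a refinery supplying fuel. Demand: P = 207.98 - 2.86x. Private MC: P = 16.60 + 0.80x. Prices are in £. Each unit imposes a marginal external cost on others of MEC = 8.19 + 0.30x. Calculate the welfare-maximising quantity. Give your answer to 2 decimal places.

x* = 46.26

Social marginal cost = private MC + MEC = 24.79 + 1.10x.
Set SMC = demand: 24.79 + 1.10x = 207.98 - 2.86x → x* = 46.2601.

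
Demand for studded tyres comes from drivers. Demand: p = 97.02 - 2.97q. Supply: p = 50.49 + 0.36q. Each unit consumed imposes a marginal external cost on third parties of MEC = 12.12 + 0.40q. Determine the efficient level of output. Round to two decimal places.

q* = 9.23

Social marginal benefit = demand − MEC = 84.90 - 3.37q.
Set SMB = MC: 84.90 - 3.37q = 50.49 + 0.36q → q* = 9.2252.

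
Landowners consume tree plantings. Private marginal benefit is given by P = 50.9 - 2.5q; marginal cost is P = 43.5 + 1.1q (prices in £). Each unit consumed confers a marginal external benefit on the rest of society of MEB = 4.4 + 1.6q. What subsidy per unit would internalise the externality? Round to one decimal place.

Social marginal benefit = demand + MEB = 55.3 - 0.9q.
Set SMB = MC: 55.3 - 0.9q = 43.5 + 1.1q → q* = 5.9000.
The Pigouvian subsidy equals MEB at q*: 4.4 + 1.6×5.9000 = 13.8400.

subsidy = £13.8 per unit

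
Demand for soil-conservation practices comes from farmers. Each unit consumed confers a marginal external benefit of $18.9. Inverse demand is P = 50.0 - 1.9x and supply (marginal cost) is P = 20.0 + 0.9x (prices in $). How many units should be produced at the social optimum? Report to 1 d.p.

Social marginal benefit = demand + MEB = 68.9 - 1.9x.
Set SMB = MC: 68.9 - 1.9x = 20.0 + 0.9x → x* = 17.4643.

x* = 17.5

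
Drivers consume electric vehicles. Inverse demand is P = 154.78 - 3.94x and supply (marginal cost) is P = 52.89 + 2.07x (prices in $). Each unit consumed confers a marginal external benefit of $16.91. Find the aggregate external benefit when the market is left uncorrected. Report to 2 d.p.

$286.68

Market equilibrium (private): 52.89 + 2.07x = 154.78 - 3.94x → x_m = 16.9534.
Total external benefit = MEB × x_m = 16.91 × 16.9534 = 286.6820.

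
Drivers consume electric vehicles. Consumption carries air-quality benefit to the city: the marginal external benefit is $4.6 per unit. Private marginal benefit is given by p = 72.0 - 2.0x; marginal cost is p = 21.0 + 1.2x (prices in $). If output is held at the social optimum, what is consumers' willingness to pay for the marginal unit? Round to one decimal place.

Social marginal benefit = demand + MEB = 76.6 - 2.0x.
Set SMB = MC: 76.6 - 2.0x = 21.0 + 1.2x → x* = 17.3750.
Consumer price on the demand curve at x*: 72.0 − 2.0×17.3750 = 37.2500.

P = $37.3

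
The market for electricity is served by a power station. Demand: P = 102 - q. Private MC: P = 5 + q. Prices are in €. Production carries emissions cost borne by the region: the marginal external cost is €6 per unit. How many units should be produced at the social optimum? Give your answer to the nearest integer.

Social marginal cost = private MC + MEC = 11 + q.
Set SMC = demand: 11 + q = 102 - q → q* = 45.5000.

q* = 46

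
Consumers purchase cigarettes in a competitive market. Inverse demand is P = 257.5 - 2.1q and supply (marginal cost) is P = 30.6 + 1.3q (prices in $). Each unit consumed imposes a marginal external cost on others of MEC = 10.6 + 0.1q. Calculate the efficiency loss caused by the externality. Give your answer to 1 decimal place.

Market equilibrium (private): 30.6 + 1.3q = 257.5 - 2.1q → q_m = 66.7353.
Social marginal benefit = demand − MEC = 246.9 - 2.2q.
Set SMB = MC: 246.9 - 2.2q = 30.6 + 1.3q → q* = 61.8000.
Between q* and q_m the wedge MC − SMB runs linearly from 0 to MEC(q_m), so the loss is a triangle.
DWL = ½ × 4.9353 × 17.2735 = 42.6250.

DWL = $42.6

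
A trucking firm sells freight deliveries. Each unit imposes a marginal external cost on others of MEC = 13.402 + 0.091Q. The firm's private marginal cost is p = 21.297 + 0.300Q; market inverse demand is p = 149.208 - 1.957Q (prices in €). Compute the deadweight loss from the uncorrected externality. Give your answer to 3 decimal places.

DWL = €73.349

Market equilibrium (private): 21.297 + 0.300Q = 149.208 - 1.957Q → Q_m = 56.6730.
Social marginal cost = private MC + MEC = 34.699 + 0.391Q.
Set SMC = demand: 34.699 + 0.391Q = 149.208 - 1.957Q → Q* = 48.7687.
Between Q* and Q_m the wedge SMC − demand runs linearly from 0 to MEC(Q_m), so the loss is a triangle.
DWL = ½ × 7.9043 × 18.5592 = 73.3487.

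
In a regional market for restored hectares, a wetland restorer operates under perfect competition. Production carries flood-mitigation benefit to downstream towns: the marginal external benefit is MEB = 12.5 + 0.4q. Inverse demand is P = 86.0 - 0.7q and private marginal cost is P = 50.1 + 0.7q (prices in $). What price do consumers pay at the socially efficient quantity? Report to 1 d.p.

Social marginal cost = private MC − MEB = 37.6 + 0.3q.
Set SMC = demand: 37.6 + 0.3q = 86.0 - 0.7q → q* = 48.4000.
Consumer price on the demand curve at q*: 86.0 − 0.7×48.4000 = 52.1200.

P = $52.1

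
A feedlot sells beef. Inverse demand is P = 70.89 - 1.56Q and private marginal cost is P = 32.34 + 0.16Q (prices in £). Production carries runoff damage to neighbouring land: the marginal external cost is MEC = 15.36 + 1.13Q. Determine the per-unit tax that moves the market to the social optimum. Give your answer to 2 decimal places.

Social marginal cost = private MC + MEC = 47.70 + 1.29Q.
Set SMC = demand: 47.70 + 1.29Q = 70.89 - 1.56Q → Q* = 8.1368.
The Pigouvian tax equals MEC at Q*: 15.36 + 1.13×8.1368 = 24.5546.

tax = £24.55 per unit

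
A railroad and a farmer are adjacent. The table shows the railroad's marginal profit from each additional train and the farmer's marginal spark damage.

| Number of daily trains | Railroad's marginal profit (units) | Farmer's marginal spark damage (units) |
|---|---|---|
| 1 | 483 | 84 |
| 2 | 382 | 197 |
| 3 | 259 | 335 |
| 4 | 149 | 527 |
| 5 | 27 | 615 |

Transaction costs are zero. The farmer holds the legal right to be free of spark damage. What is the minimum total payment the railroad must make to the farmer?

Efficient level: marginal profit ≥ marginal spark damage through level 2, so k* = 2.
With the farmer holding the right, the railroad must at least compensate total damage at k*: 84 + 197 = 281.

281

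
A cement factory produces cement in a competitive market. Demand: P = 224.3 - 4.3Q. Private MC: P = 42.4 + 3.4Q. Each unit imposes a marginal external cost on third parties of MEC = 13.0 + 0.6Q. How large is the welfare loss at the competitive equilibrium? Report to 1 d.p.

DWL = 44.5

Market equilibrium (private): 42.4 + 3.4Q = 224.3 - 4.3Q → Q_m = 23.6234.
Social marginal cost = private MC + MEC = 55.4 + 4.0Q.
Set SMC = demand: 55.4 + 4.0Q = 224.3 - 4.3Q → Q* = 20.3494.
The welfare-loss triangle has base |Q_m − Q*| and height MEC(Q_m) (the vertical gap between SMC and demand is zero at Q* and MEC at Q_m).
DWL = ½ × 3.2740 × 27.1740 = 44.4838.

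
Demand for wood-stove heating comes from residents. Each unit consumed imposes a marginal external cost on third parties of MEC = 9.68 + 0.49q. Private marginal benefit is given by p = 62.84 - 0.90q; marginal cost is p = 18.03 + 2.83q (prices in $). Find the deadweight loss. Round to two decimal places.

Market equilibrium (private): 18.03 + 2.83q = 62.84 - 0.90q → q_m = 12.0134.
Social marginal benefit = demand − MEC = 53.16 - 1.39q.
Set SMB = MC: 53.16 - 1.39q = 18.03 + 2.83q → q* = 8.3246.
Height of the DWL triangle at q_m is MC(q_m) − SMB(q_m) = MEC(q_m) = 15.5666.
DWL = ½ × 3.6888 × 15.5666 = 28.7110.

DWL = $28.71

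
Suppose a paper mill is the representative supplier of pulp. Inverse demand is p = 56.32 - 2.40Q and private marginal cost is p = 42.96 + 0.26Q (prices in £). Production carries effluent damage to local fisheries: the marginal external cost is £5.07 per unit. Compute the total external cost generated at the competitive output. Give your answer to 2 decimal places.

Market equilibrium (private): 42.96 + 0.26Q = 56.32 - 2.40Q → Q_m = 5.0226.
Total external cost = MEC × Q_m = 5.07 × 5.0226 = 25.4646.

£25.46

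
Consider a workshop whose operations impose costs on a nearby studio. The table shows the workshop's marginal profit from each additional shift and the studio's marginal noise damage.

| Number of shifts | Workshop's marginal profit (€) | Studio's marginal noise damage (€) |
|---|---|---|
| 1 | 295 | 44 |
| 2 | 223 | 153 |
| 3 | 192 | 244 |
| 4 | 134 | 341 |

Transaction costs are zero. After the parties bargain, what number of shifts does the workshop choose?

2

Bargaining reaches the level where marginal profit last exceeds marginal noise damage.
That holds through level 2 (223 ≥ 153) but not at 3 (192 < 244).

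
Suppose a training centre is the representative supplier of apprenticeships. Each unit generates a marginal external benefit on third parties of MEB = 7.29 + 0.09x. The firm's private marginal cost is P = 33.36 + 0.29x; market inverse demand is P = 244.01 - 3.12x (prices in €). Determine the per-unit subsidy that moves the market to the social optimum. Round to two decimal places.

Social marginal cost = private MC − MEB = 26.07 + 0.20x.
Set SMC = demand: 26.07 + 0.20x = 244.01 - 3.12x → x* = 65.6446.
The Pigouvian subsidy equals MEB at x*: 7.29 + 0.09×65.6446 = 13.1980.

subsidy = €13.20 per unit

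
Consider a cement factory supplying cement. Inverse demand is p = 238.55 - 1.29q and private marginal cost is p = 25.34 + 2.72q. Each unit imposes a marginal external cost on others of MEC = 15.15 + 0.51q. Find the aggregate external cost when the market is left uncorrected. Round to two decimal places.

1526.41

Market equilibrium (private): 25.34 + 2.72q = 238.55 - 1.29q → q_m = 53.1696.
Total external cost = ∫₀^{q_m} (15.15 + 0.51q) dq = 15.15×53.1696 + ½×0.51×53.1696² = 1526.4061.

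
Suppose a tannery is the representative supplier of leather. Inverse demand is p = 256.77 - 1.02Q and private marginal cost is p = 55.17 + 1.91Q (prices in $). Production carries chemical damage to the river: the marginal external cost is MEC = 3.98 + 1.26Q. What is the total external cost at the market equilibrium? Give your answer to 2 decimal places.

Market equilibrium (private): 55.17 + 1.91Q = 256.77 - 1.02Q → Q_m = 68.8055.
Total external cost = ∫₀^{Q_m} (3.98 + 1.26Q) dQ = 3.98×68.8055 + ½×1.26×68.8055² = 3256.3899.

$3256.39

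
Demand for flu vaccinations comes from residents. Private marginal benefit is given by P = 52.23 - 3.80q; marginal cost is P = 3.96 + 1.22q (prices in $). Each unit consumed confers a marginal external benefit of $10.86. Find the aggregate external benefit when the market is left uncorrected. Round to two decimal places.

$104.42

Market equilibrium (private): 3.96 + 1.22q = 52.23 - 3.80q → q_m = 9.6155.
Total external benefit = MEB × q_m = 10.86 × 9.6155 = 104.4243.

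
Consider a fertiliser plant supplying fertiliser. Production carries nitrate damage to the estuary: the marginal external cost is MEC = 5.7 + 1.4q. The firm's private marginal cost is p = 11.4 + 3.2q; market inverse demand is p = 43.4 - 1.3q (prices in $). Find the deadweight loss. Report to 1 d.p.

Market equilibrium (private): 11.4 + 3.2q = 43.4 - 1.3q → q_m = 7.1111.
Social marginal cost = private MC + MEC = 17.1 + 4.6q.
Set SMC = demand: 17.1 + 4.6q = 43.4 - 1.3q → q* = 4.4576.
The loss is the area between SMC and demand from q* to q_m; with linear curves that's a triangle of height MEC(q_m).
DWL = ½ × 2.6535 × 15.6556 = 20.7711.

DWL = $20.8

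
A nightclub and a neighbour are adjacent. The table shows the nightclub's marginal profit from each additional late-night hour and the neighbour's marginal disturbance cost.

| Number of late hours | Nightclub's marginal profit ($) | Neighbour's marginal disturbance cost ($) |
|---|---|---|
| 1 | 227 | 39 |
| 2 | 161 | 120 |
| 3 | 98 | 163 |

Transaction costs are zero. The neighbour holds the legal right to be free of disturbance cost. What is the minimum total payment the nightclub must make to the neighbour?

$159

Efficient level: marginal profit ≥ marginal disturbance cost through level 2, so k* = 2.
With the neighbour holding the right, the nightclub must at least compensate total damage at k*: 39 + 120 = 159.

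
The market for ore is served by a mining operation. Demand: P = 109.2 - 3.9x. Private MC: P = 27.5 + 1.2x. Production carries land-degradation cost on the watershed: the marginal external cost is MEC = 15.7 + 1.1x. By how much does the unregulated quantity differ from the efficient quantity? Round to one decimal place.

5.4 units

Market equilibrium (private): 27.5 + 1.2x = 109.2 - 3.9x → x_m = 16.0196.
Social marginal cost = private MC + MEC = 43.2 + 2.3x.
Set SMC = demand: 43.2 + 2.3x = 109.2 - 3.9x → x* = 10.6452.
Gap = |16.0196 − 10.6452| = 5.3744.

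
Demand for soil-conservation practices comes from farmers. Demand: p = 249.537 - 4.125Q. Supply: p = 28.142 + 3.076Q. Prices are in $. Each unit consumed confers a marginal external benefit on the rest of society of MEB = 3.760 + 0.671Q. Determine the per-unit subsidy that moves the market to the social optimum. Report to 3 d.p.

Social marginal benefit = demand + MEB = 253.297 - 3.454Q.
Set SMB = MC: 253.297 - 3.454Q = 28.142 + 3.076Q → Q* = 34.4801.
The Pigouvian subsidy equals MEB at Q*: 3.760 + 0.671×34.4801 = 26.8961.

subsidy = $26.896 per unit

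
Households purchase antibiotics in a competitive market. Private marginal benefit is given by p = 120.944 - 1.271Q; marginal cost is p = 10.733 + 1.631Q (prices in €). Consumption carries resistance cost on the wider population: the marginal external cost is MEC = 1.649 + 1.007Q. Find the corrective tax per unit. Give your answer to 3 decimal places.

Social marginal benefit = demand − MEC = 119.295 - 2.278Q.
Set SMB = MC: 119.295 - 2.278Q = 10.733 + 1.631Q → Q* = 27.7723.
The Pigouvian tax equals MEC at Q*: 1.649 + 1.007×27.7723 = 29.6157.

tax = €29.616 per unit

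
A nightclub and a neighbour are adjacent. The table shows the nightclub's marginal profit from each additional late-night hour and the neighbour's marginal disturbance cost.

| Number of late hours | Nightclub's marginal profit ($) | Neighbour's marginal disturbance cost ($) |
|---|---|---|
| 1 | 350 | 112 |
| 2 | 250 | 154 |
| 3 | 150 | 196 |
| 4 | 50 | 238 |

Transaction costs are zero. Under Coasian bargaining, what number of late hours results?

2

Bargaining reaches the level where marginal profit last exceeds marginal disturbance cost.
That holds through level 2 (250 ≥ 154) but not at 3 (150 < 196).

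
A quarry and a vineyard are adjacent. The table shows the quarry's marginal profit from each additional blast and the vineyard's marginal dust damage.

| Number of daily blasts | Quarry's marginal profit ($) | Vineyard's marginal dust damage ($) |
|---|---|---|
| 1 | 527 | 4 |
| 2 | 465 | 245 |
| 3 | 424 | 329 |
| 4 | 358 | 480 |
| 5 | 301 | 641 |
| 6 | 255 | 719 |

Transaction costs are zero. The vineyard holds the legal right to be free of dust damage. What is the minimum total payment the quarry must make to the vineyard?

Efficient level: marginal profit ≥ marginal dust damage through level 3, so k* = 3.
With the vineyard holding the right, the quarry must at least compensate total damage at k*: 4 + 245 + 329 = 578.

$578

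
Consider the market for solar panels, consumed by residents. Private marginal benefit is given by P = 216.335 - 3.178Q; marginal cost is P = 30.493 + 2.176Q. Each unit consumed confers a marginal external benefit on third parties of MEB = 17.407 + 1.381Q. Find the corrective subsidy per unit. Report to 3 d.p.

Social marginal benefit = demand + MEB = 233.742 - 1.797Q.
Set SMB = MC: 233.742 - 1.797Q = 30.493 + 2.176Q → Q* = 51.1576.
The Pigouvian subsidy equals MEB at Q*: 17.407 + 1.381×51.1576 = 88.0556.

subsidy = 88.056 per unit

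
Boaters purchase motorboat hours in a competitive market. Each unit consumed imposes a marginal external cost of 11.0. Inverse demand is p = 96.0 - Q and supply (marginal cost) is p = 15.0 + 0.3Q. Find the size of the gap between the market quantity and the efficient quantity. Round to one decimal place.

8.5 units

Market equilibrium (private): 15.0 + 0.3Q = 96.0 - Q → Q_m = 62.3077.
Social marginal benefit = demand − MEC = 85.0 - Q.
Set SMB = MC: 85.0 - Q = 15.0 + 0.3Q → Q* = 53.8462.
Gap = |62.3077 − 53.8462| = 8.4615.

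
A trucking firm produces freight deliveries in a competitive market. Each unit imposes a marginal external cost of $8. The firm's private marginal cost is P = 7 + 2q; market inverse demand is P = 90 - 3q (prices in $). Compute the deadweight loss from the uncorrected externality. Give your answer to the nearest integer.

DWL = $6

Market equilibrium (private): 7 + 2q = 90 - 3q → q_m = 16.6000.
Social marginal cost = private MC + MEC = 15 + 2q.
Set SMC = demand: 15 + 2q = 90 - 3q → q* = 15.0000.
Between q* and q_m the wedge SMC − demand runs linearly from 0 to MEC(q_m), so the loss is a triangle.
DWL = ½ × 1.6000 × 8.0000 = 6.4000.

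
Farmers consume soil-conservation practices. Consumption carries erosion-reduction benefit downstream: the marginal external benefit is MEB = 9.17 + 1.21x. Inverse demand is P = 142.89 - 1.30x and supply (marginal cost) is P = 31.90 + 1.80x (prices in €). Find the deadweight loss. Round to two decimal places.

Market equilibrium (private): 31.90 + 1.80x = 142.89 - 1.30x → x_m = 35.8032.
Social marginal benefit = demand + MEB = 152.06 - 0.09x.
Set SMB = MC: 152.06 - 0.09x = 31.90 + 1.80x → x* = 63.5767.
The welfare-loss triangle has base |x_m − x*| and height MEB(x_m) (the vertical gap between SMB and MC is zero at x* and MEB at x_m).
DWL = ½ × 27.7735 × 52.4919 = 728.9419.

DWL = €728.94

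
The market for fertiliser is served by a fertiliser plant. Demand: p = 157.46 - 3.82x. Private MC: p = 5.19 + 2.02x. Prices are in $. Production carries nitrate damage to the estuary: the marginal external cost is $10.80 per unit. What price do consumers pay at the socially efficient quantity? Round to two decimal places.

Social marginal cost = private MC + MEC = 15.99 + 2.02x.
Set SMC = demand: 15.99 + 2.02x = 157.46 - 3.82x → x* = 24.2243.
Consumer price on the demand curve at x*: 157.46 − 3.82×24.2243 = 64.9232.

P = $64.92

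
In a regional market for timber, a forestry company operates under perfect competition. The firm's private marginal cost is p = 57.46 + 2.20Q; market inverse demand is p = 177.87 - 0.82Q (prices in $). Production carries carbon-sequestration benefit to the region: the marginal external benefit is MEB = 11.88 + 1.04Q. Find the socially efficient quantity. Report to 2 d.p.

Q* = 66.81

Social marginal cost = private MC − MEB = 45.58 + 1.16Q.
Set SMC = demand: 45.58 + 1.16Q = 177.87 - 0.82Q → Q* = 66.8131.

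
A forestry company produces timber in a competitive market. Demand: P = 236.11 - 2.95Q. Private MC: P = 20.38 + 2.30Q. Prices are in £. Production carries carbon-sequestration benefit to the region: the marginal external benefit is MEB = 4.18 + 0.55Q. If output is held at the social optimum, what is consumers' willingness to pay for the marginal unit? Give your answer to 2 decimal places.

P = £98.08

Social marginal cost = private MC − MEB = 16.20 + 1.75Q.
Set SMC = demand: 16.20 + 1.75Q = 236.11 - 2.95Q → Q* = 46.7894.
Consumer price on the demand curve at Q*: 236.11 − 2.95×46.7894 = 98.0813.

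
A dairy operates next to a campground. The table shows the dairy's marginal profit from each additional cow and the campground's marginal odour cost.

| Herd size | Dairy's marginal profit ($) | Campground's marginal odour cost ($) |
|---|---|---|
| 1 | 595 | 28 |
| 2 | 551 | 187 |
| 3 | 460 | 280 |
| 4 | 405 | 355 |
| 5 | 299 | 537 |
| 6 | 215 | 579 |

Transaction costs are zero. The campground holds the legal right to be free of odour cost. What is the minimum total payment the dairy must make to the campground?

$850

Efficient level: marginal profit ≥ marginal odour cost through level 4, so k* = 4.
With the campground holding the right, the dairy must at least compensate total damage at k*: 28 + 187 + 280 + 355 = 850.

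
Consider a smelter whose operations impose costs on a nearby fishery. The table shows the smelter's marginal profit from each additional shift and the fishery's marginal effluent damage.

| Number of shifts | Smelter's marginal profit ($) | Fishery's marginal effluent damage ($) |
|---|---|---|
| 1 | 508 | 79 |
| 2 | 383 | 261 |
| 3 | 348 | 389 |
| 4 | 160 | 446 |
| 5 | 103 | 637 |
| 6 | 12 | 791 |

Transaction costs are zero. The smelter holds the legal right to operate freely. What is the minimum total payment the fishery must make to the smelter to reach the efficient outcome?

Left alone the smelter would choose level 6 (marginal profit stays positive).
Efficient level: k* = 2 (marginal profit ≥ marginal effluent damage through 2).
The fishery must at least cover the smelter's forgone profit from cutting 6→2: 348 + 160 + 103 + 12 = 623.

$623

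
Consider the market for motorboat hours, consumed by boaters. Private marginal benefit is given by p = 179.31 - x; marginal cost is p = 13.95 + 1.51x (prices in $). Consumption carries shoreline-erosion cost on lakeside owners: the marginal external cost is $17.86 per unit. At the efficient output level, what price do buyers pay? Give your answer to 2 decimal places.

Social marginal benefit = demand − MEC = 161.45 - x.
Set SMB = MC: 161.45 - x = 13.95 + 1.51x → x* = 58.7649.
Consumer price on the demand curve at x*: 179.31 − 1.00×58.7649 = 120.5451.

P = $120.55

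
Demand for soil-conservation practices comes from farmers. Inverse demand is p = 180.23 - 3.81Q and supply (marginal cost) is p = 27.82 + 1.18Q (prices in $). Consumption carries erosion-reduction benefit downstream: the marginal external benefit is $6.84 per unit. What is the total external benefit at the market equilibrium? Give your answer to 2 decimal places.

Market equilibrium (private): 27.82 + 1.18Q = 180.23 - 3.81Q → Q_m = 30.5431.
Total external benefit = MEB × Q_m = 6.84 × 30.5431 = 208.9148.

$208.91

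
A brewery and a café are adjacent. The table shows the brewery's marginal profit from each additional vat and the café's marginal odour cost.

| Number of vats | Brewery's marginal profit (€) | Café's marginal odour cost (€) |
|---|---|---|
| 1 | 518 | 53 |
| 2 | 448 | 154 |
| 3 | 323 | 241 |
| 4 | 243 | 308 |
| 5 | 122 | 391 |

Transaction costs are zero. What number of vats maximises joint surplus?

3

Bargaining reaches the level where marginal profit last exceeds marginal odour cost.
That holds through level 3 (323 ≥ 241) but not at 4 (243 < 308).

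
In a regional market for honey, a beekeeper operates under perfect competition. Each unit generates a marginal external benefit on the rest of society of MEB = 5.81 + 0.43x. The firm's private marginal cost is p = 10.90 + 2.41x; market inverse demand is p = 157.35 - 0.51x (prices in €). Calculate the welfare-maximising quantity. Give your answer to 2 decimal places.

x* = 61.15

Social marginal cost = private MC − MEB = 5.09 + 1.98x.
Set SMC = demand: 5.09 + 1.98x = 157.35 - 0.51x → x* = 61.1486.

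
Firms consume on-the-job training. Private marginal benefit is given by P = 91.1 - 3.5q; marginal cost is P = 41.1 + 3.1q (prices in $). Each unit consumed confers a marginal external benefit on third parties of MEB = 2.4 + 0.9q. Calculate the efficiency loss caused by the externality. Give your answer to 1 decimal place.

DWL = $7.5

Market equilibrium (private): 41.1 + 3.1q = 91.1 - 3.5q → q_m = 7.5758.
Social marginal benefit = demand + MEB = 93.5 - 2.6q.
Set SMB = MC: 93.5 - 2.6q = 41.1 + 3.1q → q* = 9.1930.
Between q* and q_m the wedge SMB − MC runs linearly from 0 to MEB(q_m), so the loss is a triangle.
DWL = ½ × 1.6172 × 9.2182 = 7.4538.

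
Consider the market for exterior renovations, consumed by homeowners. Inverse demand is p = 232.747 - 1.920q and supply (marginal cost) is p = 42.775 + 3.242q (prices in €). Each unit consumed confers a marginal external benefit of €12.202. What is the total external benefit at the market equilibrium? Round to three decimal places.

Market equilibrium (private): 42.775 + 3.242q = 232.747 - 1.920q → q_m = 36.8020.
Total external benefit = MEB × q_m = 12.202 × 36.8020 = 449.0580.

€449.058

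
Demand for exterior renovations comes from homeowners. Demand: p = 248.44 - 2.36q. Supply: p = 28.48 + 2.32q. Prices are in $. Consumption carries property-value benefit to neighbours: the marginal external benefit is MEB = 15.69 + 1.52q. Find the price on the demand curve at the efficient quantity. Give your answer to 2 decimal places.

Social marginal benefit = demand + MEB = 264.13 - 0.84q.
Set SMB = MC: 264.13 - 0.84q = 28.48 + 2.32q → q* = 74.5728.
Consumer price on the demand curve at q*: 248.44 − 2.36×74.5728 = 72.4482.

P = $72.45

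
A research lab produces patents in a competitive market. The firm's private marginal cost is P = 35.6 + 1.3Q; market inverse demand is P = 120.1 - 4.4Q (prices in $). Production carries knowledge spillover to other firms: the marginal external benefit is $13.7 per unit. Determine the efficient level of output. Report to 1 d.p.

Social marginal cost = private MC − MEB = 21.9 + 1.3Q.
Set SMC = demand: 21.9 + 1.3Q = 120.1 - 4.4Q → Q* = 17.2281.

Q* = 17.2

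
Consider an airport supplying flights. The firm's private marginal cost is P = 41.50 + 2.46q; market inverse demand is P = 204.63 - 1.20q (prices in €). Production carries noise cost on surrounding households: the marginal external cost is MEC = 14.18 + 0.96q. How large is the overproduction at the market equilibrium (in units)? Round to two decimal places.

Market equilibrium (private): 41.50 + 2.46q = 204.63 - 1.20q → q_m = 44.5710.
Social marginal cost = private MC + MEC = 55.68 + 3.42q.
Set SMC = demand: 55.68 + 3.42q = 204.63 - 1.20q → q* = 32.2403.
Gap = |44.5710 − 32.2403| = 12.3307.

12.33 units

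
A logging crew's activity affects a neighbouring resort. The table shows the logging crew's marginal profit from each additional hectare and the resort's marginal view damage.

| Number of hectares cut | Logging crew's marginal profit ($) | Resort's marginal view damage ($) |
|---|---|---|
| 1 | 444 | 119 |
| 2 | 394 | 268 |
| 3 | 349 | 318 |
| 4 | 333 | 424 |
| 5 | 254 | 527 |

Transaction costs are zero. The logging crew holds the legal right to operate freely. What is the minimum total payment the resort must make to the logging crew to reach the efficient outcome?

$587

Left alone the logging crew would choose level 5 (marginal profit stays positive).
Efficient level: k* = 3 (marginal profit ≥ marginal view damage through 3).
The resort must at least cover the logging crew's forgone profit from cutting 5→3: 333 + 254 = 587.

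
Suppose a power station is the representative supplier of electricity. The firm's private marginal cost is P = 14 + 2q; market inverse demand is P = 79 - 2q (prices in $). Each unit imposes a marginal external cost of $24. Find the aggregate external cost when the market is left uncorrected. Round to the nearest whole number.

$390

Market equilibrium (private): 14 + 2q = 79 - 2q → q_m = 16.2500.
Total external cost = MEC × q_m = 24 × 16.2500 = 390.0000.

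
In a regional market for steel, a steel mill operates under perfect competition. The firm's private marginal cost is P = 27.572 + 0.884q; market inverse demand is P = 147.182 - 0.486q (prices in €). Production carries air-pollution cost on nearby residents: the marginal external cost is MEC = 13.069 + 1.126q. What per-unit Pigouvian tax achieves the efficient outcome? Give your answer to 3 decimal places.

Social marginal cost = private MC + MEC = 40.641 + 2.010q.
Set SMC = demand: 40.641 + 2.010q = 147.182 - 0.486q → q* = 42.6847.
The Pigouvian tax equals MEC at q*: 13.069 + 1.126×42.6847 = 61.1320.

tax = €61.132 per unit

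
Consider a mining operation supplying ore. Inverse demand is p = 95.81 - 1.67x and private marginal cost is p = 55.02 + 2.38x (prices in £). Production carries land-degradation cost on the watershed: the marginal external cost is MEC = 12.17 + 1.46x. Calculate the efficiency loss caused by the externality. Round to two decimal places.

DWL = £65.54

Market equilibrium (private): 55.02 + 2.38x = 95.81 - 1.67x → x_m = 10.0716.
Social marginal cost = private MC + MEC = 67.19 + 3.84x.
Set SMC = demand: 67.19 + 3.84x = 95.81 - 1.67x → x* = 5.1942.
Height of the DWL triangle at x_m is SMC(x_m) − demand(x_m) = MEC(x_m) = 26.8745.
DWL = ½ × 4.8774 × 26.8745 = 65.5388.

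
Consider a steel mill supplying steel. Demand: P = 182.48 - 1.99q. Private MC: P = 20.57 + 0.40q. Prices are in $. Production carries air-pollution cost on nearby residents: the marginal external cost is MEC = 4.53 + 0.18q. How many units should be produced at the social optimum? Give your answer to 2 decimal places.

Social marginal cost = private MC + MEC = 25.10 + 0.58q.
Set SMC = demand: 25.10 + 0.58q = 182.48 - 1.99q → q* = 61.2374.

q* = 61.24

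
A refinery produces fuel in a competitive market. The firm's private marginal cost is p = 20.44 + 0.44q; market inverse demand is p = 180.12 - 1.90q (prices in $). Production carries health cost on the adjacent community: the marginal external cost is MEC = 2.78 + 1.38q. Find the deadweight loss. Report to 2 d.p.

DWL = $1263.35

Market equilibrium (private): 20.44 + 0.44q = 180.12 - 1.90q → q_m = 68.2393.
Social marginal cost = private MC + MEC = 23.22 + 1.82q.
Set SMC = demand: 23.22 + 1.82q = 180.12 - 1.90q → q* = 42.1774.
Between q* and q_m the wedge SMC − demand runs linearly from 0 to MEC(q_m), so the loss is a triangle.
DWL = ½ × 26.0619 × 96.9503 = 1263.3545.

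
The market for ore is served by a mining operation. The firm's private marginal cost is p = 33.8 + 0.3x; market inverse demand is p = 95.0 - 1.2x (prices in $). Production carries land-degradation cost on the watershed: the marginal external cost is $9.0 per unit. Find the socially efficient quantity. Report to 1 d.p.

Social marginal cost = private MC + MEC = 42.8 + 0.3x.
Set SMC = demand: 42.8 + 0.3x = 95.0 - 1.2x → x* = 34.8000.

x* = 34.8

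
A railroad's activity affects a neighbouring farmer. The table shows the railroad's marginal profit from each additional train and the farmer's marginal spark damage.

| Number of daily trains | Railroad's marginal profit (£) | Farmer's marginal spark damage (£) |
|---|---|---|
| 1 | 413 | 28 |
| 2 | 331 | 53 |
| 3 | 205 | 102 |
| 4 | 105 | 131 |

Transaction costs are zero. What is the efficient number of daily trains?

3

Bargaining reaches the level where marginal profit last exceeds marginal spark damage.
That holds through level 3 (205 ≥ 102) but not at 4 (105 < 131).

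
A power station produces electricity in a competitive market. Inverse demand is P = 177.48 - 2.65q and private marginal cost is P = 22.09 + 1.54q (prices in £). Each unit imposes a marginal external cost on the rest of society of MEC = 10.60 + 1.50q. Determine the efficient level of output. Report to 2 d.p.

q* = 25.45

Social marginal cost = private MC + MEC = 32.69 + 3.04q.
Set SMC = demand: 32.69 + 3.04q = 177.48 - 2.65q → q* = 25.4464.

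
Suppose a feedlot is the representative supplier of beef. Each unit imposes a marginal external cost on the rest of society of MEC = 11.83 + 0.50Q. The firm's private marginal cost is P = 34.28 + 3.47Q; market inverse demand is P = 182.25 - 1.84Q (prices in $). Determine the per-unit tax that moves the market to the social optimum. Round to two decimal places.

tax = $23.55 per unit

Social marginal cost = private MC + MEC = 46.11 + 3.97Q.
Set SMC = demand: 46.11 + 3.97Q = 182.25 - 1.84Q → Q* = 23.4320.
The Pigouvian tax equals MEC at Q*: 11.83 + 0.50×23.4320 = 23.5460.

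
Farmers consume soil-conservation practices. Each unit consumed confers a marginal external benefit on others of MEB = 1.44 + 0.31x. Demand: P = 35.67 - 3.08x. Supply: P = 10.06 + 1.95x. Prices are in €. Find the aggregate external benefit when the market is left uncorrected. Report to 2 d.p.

Market equilibrium (private): 10.06 + 1.95x = 35.67 - 3.08x → x_m = 5.0915.
Total external benefit = ∫₀^{x_m} (1.44 + 0.31x) dx = 1.44×5.0915 + ½×0.31×5.0915² = 11.3499.

€11.35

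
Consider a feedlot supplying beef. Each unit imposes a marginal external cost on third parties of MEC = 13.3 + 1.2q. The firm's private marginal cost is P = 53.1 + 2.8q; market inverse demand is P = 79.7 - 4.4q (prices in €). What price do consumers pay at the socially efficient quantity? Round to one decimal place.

P = €72.7

Social marginal cost = private MC + MEC = 66.4 + 4.0q.
Set SMC = demand: 66.4 + 4.0q = 79.7 - 4.4q → q* = 1.5833.
Consumer price on the demand curve at q*: 79.7 − 4.4×1.5833 = 72.7335.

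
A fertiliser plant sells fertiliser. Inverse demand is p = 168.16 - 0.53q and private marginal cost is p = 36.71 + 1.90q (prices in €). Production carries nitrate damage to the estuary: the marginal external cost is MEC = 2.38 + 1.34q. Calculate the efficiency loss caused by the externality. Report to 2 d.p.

DWL = €743.37

Market equilibrium (private): 36.71 + 1.90q = 168.16 - 0.53q → q_m = 54.0947.
Social marginal cost = private MC + MEC = 39.09 + 3.24q.
Set SMC = demand: 39.09 + 3.24q = 168.16 - 0.53q → q* = 34.2361.
The welfare-loss triangle has base |q_m − q*| and height MEC(q_m) (the vertical gap between SMC and demand is zero at q* and MEC at q_m).
DWL = ½ × 19.8586 × 74.8668 = 743.3749.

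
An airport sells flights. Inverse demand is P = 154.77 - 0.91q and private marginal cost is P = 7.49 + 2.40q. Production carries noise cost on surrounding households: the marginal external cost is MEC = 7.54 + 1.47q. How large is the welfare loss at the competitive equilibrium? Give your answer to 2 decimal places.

Market equilibrium (private): 7.49 + 2.40q = 154.77 - 0.91q → q_m = 44.4955.
Social marginal cost = private MC + MEC = 15.03 + 3.87q.
Set SMC = demand: 15.03 + 3.87q = 154.77 - 0.91q → q* = 29.2343.
Between q* and q_m the wedge SMC − demand runs linearly from 0 to MEC(q_m), so the loss is a triangle.
DWL = ½ × 15.2612 × 72.9483 = 556.6393.

DWL = 556.64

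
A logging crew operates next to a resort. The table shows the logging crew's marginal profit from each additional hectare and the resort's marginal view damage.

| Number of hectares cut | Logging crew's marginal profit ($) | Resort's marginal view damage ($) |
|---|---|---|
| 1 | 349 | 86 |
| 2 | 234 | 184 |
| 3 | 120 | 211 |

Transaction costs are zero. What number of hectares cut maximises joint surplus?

2

Bargaining reaches the level where marginal profit last exceeds marginal view damage.
That holds through level 2 (234 ≥ 184) but not at 3 (120 < 211).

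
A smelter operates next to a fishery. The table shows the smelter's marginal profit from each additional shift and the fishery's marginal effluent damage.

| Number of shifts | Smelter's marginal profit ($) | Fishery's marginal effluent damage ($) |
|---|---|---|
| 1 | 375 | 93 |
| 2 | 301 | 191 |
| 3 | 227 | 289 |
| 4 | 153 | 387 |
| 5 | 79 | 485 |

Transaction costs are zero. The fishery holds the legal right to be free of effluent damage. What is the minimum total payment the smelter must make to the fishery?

Efficient level: marginal profit ≥ marginal effluent damage through level 2, so k* = 2.
With the fishery holding the right, the smelter must at least compensate total damage at k*: 93 + 191 = 284.

$284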